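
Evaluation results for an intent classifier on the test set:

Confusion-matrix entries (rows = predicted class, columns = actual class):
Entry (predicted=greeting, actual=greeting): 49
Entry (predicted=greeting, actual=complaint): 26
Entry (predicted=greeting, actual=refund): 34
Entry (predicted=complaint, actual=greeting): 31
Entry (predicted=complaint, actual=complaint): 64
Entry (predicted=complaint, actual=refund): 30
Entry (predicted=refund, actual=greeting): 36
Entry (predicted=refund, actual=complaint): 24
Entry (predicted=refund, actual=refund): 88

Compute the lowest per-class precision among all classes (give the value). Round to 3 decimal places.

Per-class precision (TP/(TP+FP)):
  greeting: TP=49, FP=26+34=60 → 49/109 = 0.4495
  complaint: TP=64, FP=31+30=61 → 64/125 = 0.5120
  refund: TP=88, FP=36+24=60 → 88/148 = 0.5946
Lowest is class 'greeting' with precision = 0.450.

0.450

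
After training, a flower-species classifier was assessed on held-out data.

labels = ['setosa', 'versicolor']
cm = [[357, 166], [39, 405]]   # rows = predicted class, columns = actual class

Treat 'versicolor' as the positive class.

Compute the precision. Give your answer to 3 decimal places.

Precision = TP/(TP+FP) = 405/(405+39) = 405/444 = 0.912

0.912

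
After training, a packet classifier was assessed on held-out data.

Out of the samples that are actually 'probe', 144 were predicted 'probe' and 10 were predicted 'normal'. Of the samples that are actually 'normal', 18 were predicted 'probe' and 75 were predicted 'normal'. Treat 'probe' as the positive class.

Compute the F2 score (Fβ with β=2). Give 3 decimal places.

0.925

Fβ = (1+β²)·TP / ((1+β²)·TP + β²·FN + FP), with β²=4
= 5·144 / (5·144 + 4·10 + 18) = 0.925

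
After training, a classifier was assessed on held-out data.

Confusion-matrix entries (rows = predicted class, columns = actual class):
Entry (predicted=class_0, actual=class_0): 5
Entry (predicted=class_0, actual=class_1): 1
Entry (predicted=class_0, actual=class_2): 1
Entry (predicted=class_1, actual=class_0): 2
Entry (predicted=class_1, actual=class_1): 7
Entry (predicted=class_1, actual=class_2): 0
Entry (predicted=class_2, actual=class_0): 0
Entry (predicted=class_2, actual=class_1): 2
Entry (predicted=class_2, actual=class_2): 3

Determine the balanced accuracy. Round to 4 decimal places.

Balanced accuracy = mean of per-class recall.
  class_0: recall = 5/7 = 0.71429
  class_1: recall = 7/10 = 0.70000
  class_2: recall = 3/4 = 0.75000
Mean = (0.71429 + 0.70000 + 0.75000) / 3 = 0.7214

0.7214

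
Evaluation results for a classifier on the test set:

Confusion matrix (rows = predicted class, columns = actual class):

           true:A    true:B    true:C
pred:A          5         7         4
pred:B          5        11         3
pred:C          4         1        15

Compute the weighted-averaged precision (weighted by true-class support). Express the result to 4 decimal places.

0.5795

Per-class precision (TP/(TP+FP)):
  A: TP=5, FP=7+4=11 → 5/16 = 0.31250
  B: TP=11, FP=5+3=8 → 11/19 = 0.57895
  C: TP=15, FP=4+1=5 → 15/20 = 0.75000
Weighted-precision = Σ (supportᵢ/N)·precisionᵢ with N=55: (14/55)·0.31250 + (19/55)·0.57895 + (22/55)·0.75000 = 0.5795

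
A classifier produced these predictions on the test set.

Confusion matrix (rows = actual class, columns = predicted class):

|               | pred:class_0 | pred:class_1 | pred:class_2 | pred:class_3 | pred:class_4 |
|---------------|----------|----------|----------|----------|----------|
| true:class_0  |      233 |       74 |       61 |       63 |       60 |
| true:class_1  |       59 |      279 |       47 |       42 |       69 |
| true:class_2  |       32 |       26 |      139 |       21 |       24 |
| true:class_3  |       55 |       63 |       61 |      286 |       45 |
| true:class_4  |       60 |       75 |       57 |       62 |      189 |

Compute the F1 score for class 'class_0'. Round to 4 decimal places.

0.5011

One-vs-rest for 'class_0': TP = diagonal; FP = other classes predicted 'class_0'; FN = 'class_0' predicted as other.
F1 score = 2·TP/(2·TP+FP+FN).
class_0: TP=233, FP=59+32+55+60=206, FN=74+61+63+60=258 → 466/930 = 0.50108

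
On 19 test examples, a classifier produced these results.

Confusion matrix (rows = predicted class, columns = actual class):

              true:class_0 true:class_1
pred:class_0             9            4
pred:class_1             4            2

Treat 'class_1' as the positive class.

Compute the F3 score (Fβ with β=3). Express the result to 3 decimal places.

0.333

Fβ = (1+β²)·TP / ((1+β²)·TP + β²·FN + FP), with β²=9
= 10·2 / (10·2 + 9·4 + 4) = 0.333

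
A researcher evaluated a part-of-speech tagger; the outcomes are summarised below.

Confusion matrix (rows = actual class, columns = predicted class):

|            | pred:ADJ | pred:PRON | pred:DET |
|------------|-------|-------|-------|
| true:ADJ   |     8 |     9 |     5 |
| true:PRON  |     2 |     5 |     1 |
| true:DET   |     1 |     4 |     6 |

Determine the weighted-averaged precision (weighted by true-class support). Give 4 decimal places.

Per-class precision (TP/(TP+FP)):
  ADJ: TP=8, FP=2+1=3 → 8/11 = 0.72727
  PRON: TP=5, FP=9+4=13 → 5/18 = 0.27778
  DET: TP=6, FP=5+1=6 → 6/12 = 0.50000
Weighted-precision = Σ (supportᵢ/N)·precisionᵢ with N=41: (22/41)·0.72727 + (8/41)·0.27778 + (11/41)·0.50000 = 0.5786

0.5786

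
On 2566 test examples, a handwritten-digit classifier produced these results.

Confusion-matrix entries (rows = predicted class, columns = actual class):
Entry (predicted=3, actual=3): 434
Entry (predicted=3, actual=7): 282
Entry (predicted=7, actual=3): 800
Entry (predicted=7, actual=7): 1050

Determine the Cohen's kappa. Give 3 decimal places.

0.142

Observed agreement pₒ = trace/N = 1484/2566 = 0.5783
Expected agreement pₑ = Σ (rowᵢ·colᵢ)/N² = (1234·716 + 1332·1850)/2566² = 0.5084
κ = (pₒ − pₑ)/(1 − pₑ) = (0.5783 − 0.5084)/(1 − 0.5084) = 0.142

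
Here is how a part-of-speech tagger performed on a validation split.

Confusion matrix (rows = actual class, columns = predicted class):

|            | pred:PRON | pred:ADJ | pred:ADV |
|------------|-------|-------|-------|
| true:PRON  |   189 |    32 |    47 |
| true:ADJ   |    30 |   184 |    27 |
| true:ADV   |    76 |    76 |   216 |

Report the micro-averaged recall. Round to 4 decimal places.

Micro-averaging pools counts across classes: ΣTP=589, ΣFP=288, ΣFN=288.
Micro-recall = TP/(TP+FN) on pooled counts = 0.6716 (equals overall accuracy in single-label multiclass).

0.6716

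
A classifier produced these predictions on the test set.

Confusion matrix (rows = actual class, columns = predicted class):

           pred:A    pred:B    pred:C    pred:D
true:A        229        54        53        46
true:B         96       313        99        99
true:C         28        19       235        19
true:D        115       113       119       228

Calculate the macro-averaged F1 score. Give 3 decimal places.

0.540

Per-class F1 score (2·TP/(2·TP+FP+FN)):
  A: TP=229, FP=96+28+115=239, FN=54+53+46=153 → 458/850 = 0.5388
  B: TP=313, FP=54+19+113=186, FN=96+99+99=294 → 626/1106 = 0.5660
  C: TP=235, FP=53+99+119=271, FN=28+19+19=66 → 470/807 = 0.5824
  D: TP=228, FP=46+99+19=164, FN=115+113+119=347 → 456/967 = 0.4716
Macro-F1 score = mean = (0.5388 + 0.5660 + 0.5824 + 0.4716) / 4 = 0.540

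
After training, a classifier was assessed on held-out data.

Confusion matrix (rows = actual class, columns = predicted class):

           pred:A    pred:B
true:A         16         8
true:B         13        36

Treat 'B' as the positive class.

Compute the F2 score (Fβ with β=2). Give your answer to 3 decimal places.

Fβ = (1+β²)·TP / ((1+β²)·TP + β²·FN + FP), with β²=4
= 5·36 / (5·36 + 4·13 + 8) = 0.750

0.750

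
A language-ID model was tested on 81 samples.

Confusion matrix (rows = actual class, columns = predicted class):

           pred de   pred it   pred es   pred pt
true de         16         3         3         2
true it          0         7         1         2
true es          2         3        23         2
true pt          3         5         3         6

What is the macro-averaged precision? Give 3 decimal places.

Per-class precision (TP/(TP+FP)):
  de: TP=16, FP=0+2+3=5 → 16/21 = 0.7619
  it: TP=7, FP=3+3+5=11 → 7/18 = 0.3889
  es: TP=23, FP=3+1+3=7 → 23/30 = 0.7667
  pt: TP=6, FP=2+2+2=6 → 6/12 = 0.5000
Macro-precision = mean = (0.7619 + 0.3889 + 0.7667 + 0.5000) / 4 = 0.604

0.604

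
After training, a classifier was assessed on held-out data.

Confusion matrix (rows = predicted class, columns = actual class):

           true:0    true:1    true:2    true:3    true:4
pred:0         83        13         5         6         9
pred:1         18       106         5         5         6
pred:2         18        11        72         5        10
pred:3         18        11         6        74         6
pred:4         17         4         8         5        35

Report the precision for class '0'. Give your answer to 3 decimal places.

0.716

Take TP from the diagonal, FP from the rest of the '0' prediction marginal, FN from the rest of the '0' actual marginal.
precision = TP/(TP+FP).
0: TP=83, FP=13+5+6+9=33 → 83/116 = 0.7155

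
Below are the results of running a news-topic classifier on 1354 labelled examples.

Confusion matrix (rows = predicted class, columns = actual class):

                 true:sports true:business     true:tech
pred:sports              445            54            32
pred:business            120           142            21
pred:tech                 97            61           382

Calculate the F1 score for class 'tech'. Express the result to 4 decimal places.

Treat 'tech' as positive and all other classes as negative.
F1 score = 2·TP/(2·TP+FP+FN).
tech: TP=382, FP=97+61=158, FN=32+21=53 → 764/975 = 0.78359

0.7836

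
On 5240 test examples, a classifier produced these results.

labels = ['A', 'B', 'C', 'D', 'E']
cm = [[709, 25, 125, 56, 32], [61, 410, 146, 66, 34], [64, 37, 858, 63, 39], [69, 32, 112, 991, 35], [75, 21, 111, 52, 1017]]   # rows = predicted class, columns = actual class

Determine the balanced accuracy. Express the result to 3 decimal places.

Balanced accuracy = mean of per-class recall.
  A: recall = 709/978 = 0.7249
  B: recall = 410/525 = 0.7810
  C: recall = 858/1352 = 0.6346
  D: recall = 991/1228 = 0.8070
  E: recall = 1017/1157 = 0.8790
Mean = (0.7249 + 0.7810 + 0.6346 + 0.8070 + 0.8790) / 5 = 0.765

0.765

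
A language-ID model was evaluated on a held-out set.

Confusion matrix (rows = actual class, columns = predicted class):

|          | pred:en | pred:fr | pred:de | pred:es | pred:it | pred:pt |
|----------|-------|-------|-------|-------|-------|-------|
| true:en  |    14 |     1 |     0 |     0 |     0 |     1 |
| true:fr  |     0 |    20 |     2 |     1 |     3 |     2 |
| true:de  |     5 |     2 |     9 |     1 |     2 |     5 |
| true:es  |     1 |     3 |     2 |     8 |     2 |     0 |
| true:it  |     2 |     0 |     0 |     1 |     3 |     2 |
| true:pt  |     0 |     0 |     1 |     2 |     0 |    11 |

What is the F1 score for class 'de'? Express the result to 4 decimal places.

One-vs-rest for 'de': TP = diagonal; FP = other classes predicted 'de'; FN = 'de' predicted as other.
F1 score = 2·TP/(2·TP+FP+FN).
de: TP=9, FP=0+2+2+0+1=5, FN=5+2+1+2+5=15 → 18/38 = 0.47368

0.4737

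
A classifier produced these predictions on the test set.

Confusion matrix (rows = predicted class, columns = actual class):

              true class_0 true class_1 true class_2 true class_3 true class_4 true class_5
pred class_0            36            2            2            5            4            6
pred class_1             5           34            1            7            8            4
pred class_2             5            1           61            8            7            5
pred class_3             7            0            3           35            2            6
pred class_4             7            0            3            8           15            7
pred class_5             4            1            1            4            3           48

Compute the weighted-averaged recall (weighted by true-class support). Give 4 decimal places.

Per-class recall (TP/(TP+FN)):
  class_0: TP=36, FN=5+5+7+7+4=28 → 36/64 = 0.56250
  class_1: TP=34, FN=2+1+0+0+1=4 → 34/38 = 0.89474
  class_2: TP=61, FN=2+1+3+3+1=10 → 61/71 = 0.85915
  class_3: TP=35, FN=5+7+8+8+4=32 → 35/67 = 0.52239
  class_4: TP=15, FN=4+8+7+2+3=24 → 15/39 = 0.38462
  class_5: TP=48, FN=6+4+5+6+7=28 → 48/76 = 0.63158
Weighted-recall = Σ (supportᵢ/N)·recallᵢ with N=355: (64/355)·0.56250 + (38/355)·0.89474 + (71/355)·0.85915 + (67/355)·0.52239 + (39/355)·0.38462 + (76/355)·0.63158 = 0.6451

0.6451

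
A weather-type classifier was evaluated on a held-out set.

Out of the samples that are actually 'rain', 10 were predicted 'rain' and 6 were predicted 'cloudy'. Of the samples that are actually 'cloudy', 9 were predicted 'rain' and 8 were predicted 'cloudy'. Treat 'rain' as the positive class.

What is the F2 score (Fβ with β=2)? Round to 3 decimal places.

0.602

Fβ = (1+β²)·TP / ((1+β²)·TP + β²·FN + FP), with β²=4
= 5·10 / (5·10 + 4·6 + 9) = 0.602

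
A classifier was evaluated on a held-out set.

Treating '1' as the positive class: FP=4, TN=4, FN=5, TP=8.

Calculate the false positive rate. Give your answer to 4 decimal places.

FPR = FP/(FP+TN) = 4/(4+4) = 0.5000

0.5000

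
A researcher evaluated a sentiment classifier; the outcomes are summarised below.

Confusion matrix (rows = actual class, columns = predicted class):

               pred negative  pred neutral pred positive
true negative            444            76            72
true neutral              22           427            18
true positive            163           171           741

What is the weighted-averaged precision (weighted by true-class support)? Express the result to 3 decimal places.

0.784

Per-class precision (TP/(TP+FP)):
  negative: TP=444, FP=22+163=185 → 444/629 = 0.7059
  neutral: TP=427, FP=76+171=247 → 427/674 = 0.6335
  positive: TP=741, FP=72+18=90 → 741/831 = 0.8917
Weighted-precision = Σ (supportᵢ/N)·precisionᵢ with N=2134: (592/2134)·0.7059 + (467/2134)·0.6335 + (1075/2134)·0.8917 = 0.784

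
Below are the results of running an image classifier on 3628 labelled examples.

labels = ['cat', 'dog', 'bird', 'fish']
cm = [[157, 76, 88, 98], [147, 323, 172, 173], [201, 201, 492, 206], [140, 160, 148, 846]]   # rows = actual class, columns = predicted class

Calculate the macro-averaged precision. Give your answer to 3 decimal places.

Per-class precision (TP/(TP+FP)):
  cat: TP=157, FP=147+201+140=488 → 157/645 = 0.2434
  dog: TP=323, FP=76+201+160=437 → 323/760 = 0.4250
  bird: TP=492, FP=88+172+148=408 → 492/900 = 0.5467
  fish: TP=846, FP=98+173+206=477 → 846/1323 = 0.6395
Macro-precision = mean = (0.2434 + 0.4250 + 0.5467 + 0.6395) / 4 = 0.464

0.464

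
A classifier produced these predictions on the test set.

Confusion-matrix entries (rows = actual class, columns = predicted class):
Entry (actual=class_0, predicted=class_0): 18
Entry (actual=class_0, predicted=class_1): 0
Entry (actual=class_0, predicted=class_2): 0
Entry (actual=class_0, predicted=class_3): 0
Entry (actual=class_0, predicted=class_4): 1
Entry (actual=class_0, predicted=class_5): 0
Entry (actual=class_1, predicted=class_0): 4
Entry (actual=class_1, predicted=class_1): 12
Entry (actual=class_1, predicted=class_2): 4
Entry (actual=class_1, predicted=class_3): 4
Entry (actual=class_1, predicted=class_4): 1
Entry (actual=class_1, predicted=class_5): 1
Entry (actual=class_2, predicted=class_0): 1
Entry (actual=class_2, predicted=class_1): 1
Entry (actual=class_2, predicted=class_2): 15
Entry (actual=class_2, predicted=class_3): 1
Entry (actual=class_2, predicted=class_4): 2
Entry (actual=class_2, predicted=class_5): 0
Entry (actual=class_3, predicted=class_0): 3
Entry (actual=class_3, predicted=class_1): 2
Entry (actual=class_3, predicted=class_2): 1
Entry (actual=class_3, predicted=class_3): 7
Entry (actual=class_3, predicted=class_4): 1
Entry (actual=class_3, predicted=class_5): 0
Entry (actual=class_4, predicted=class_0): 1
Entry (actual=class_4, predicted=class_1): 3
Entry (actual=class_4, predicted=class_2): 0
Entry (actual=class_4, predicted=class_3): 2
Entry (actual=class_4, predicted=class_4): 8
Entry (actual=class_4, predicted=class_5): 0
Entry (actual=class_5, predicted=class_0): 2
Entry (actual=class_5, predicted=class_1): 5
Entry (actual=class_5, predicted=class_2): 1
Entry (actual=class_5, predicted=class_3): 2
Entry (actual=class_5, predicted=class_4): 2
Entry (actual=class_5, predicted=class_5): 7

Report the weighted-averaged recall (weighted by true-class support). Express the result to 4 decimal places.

0.5982

Per-class recall (TP/(TP+FN)):
  class_0: TP=18, FN=0+0+0+1+0=1 → 18/19 = 0.94737
  class_1: TP=12, FN=4+4+4+1+1=14 → 12/26 = 0.46154
  class_2: TP=15, FN=1+1+1+2+0=5 → 15/20 = 0.75000
  class_3: TP=7, FN=3+2+1+1+0=7 → 7/14 = 0.50000
  class_4: TP=8, FN=1+3+0+2+0=6 → 8/14 = 0.57143
  class_5: TP=7, FN=2+5+1+2+2=12 → 7/19 = 0.36842
Weighted-recall = Σ (supportᵢ/N)·recallᵢ with N=112: (19/112)·0.94737 + (26/112)·0.46154 + (20/112)·0.75000 + (14/112)·0.50000 + (14/112)·0.57143 + (19/112)·0.36842 = 0.5982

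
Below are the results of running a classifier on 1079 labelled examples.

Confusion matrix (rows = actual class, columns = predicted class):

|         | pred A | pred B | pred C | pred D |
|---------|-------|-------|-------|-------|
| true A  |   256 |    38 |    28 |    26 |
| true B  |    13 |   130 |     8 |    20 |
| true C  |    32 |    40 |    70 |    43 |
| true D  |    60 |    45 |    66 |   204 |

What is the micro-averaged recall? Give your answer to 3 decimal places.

Micro-averaging pools counts across classes: ΣTP=660, ΣFP=419, ΣFN=419.
Micro-recall = TP/(TP+FN) on pooled counts = 0.612 (equals overall accuracy in single-label multiclass).

0.612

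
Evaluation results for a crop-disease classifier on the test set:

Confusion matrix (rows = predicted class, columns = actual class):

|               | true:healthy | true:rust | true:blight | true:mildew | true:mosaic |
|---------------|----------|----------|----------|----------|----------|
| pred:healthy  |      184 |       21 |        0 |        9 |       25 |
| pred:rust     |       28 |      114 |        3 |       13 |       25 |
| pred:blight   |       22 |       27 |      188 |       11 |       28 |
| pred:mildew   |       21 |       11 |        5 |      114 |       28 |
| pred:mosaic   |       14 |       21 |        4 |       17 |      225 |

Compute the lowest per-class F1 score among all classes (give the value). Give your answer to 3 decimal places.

0.605

Per-class F1 score (2·TP/(2·TP+FP+FN)):
  healthy: TP=184, FP=21+0+9+25=55, FN=28+22+21+14=85 → 368/508 = 0.7244
  rust: TP=114, FP=28+3+13+25=69, FN=21+27+11+21=80 → 228/377 = 0.6048
  blight: TP=188, FP=22+27+11+28=88, FN=0+3+5+4=12 → 376/476 = 0.7899
  mildew: TP=114, FP=21+11+5+28=65, FN=9+13+11+17=50 → 228/343 = 0.6647
  mosaic: TP=225, FP=14+21+4+17=56, FN=25+25+28+28=106 → 450/612 = 0.7353
Lowest is class 'rust' with F1 score = 0.605.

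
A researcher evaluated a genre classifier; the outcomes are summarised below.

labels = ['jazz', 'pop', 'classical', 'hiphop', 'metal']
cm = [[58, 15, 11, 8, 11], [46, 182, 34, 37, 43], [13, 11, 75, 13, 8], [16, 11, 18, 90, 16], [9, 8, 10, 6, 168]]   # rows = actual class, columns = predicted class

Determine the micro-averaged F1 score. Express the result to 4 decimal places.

0.6249

Micro-averaging pools counts across classes: ΣTP=573, ΣFP=344, ΣFN=344.
Micro-F1 score = 2·TP/(2·TP+FP+FN) on pooled counts = 0.6249 (equals overall accuracy in single-label multiclass).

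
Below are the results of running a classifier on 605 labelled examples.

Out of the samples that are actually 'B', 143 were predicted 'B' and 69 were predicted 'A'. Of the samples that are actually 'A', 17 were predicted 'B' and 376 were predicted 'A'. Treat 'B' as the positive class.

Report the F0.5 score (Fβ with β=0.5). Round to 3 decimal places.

0.839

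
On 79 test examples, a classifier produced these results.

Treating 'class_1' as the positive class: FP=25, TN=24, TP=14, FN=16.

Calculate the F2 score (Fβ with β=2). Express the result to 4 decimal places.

0.4403

Fβ = (1+β²)·TP / ((1+β²)·TP + β²·FN + FP), with β²=4
= 5·14 / (5·14 + 4·16 + 25) = 0.4403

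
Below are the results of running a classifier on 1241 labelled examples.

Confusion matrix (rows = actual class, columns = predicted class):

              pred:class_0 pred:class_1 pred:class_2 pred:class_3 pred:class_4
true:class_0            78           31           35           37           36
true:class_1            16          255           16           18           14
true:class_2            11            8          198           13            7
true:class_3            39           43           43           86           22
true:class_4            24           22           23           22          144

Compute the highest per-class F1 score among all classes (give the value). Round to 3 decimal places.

0.752

Per-class F1 score (2·TP/(2·TP+FP+FN)):
  class_0: TP=78, FP=16+11+39+24=90, FN=31+35+37+36=139 → 156/385 = 0.4052
  class_1: TP=255, FP=31+8+43+22=104, FN=16+16+18+14=64 → 510/678 = 0.7522
  class_2: TP=198, FP=35+16+43+23=117, FN=11+8+13+7=39 → 396/552 = 0.7174
  class_3: TP=86, FP=37+18+13+22=90, FN=39+43+43+22=147 → 172/409 = 0.4205
  class_4: TP=144, FP=36+14+7+22=79, FN=24+22+23+22=91 → 288/458 = 0.6288
Highest is class 'class_1' with F1 score = 0.752.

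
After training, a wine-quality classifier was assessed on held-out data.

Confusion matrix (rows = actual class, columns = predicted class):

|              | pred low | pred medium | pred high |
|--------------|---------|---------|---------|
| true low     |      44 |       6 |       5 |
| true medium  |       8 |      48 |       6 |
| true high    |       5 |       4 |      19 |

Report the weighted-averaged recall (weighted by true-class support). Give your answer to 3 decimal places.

0.766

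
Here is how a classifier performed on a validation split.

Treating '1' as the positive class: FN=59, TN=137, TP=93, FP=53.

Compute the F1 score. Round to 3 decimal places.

Precision = TP/(TP+FP) = 93/146 = 0.6370
Recall = TP/(TP+FN) = 93/152 = 0.6118
F1 = 2·TP/(2·TP+FP+FN) = 186/298 = 0.624

0.624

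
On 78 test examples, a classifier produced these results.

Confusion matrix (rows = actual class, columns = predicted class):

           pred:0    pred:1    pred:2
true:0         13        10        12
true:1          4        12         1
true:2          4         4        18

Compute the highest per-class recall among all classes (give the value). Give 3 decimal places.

Per-class recall (TP/(TP+FN)):
  0: TP=13, FN=10+12=22 → 13/35 = 0.3714
  1: TP=12, FN=4+1=5 → 12/17 = 0.7059
  2: TP=18, FN=4+4=8 → 18/26 = 0.6923
Highest is class '1' with recall = 0.706.

0.706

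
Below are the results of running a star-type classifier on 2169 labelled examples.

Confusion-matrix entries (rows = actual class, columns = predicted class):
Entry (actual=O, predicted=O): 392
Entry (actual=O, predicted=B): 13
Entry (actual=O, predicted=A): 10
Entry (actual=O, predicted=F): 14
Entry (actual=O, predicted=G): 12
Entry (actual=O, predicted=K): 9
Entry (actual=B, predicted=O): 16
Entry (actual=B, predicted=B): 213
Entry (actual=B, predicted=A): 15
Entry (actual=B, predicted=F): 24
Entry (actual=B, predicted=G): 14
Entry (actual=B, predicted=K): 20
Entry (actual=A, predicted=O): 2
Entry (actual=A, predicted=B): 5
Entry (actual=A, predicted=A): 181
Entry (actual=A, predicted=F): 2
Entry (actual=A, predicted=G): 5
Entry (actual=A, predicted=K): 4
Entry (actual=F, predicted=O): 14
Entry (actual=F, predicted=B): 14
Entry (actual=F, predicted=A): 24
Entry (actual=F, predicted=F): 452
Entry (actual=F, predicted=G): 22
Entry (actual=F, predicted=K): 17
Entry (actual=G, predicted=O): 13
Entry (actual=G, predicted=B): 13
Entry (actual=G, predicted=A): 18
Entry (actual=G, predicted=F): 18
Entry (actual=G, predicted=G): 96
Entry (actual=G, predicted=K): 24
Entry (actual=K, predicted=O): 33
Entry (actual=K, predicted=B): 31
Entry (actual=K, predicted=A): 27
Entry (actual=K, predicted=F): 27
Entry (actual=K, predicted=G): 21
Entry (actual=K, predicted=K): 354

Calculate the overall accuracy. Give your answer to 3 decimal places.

0.778

Accuracy = trace / total = (392+213+181+452+96+354=1688) / 2169 = 1688/2169 = 0.778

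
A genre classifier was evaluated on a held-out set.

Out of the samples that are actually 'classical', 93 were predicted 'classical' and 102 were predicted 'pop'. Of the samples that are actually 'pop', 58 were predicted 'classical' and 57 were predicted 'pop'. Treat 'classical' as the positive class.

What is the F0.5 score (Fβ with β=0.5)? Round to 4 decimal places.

Fβ = (1+β²)·TP / ((1+β²)·TP + β²·FN + FP), with β²=1/4
= 1.25·93 / (1.25·93 + 0.25·102 + 58) = 0.5820

0.5820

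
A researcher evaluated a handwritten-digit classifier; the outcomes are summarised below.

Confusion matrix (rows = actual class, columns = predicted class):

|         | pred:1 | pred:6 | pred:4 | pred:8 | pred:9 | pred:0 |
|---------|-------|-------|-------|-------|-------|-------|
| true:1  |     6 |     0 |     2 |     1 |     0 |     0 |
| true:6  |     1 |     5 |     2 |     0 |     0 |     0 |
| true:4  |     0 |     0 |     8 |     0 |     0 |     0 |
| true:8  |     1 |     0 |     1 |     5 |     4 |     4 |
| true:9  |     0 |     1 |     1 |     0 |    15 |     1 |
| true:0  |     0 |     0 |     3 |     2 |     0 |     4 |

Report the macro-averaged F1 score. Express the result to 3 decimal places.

Per-class F1 score (2·TP/(2·TP+FP+FN)):
  1: TP=6, FP=1+0+1+0+0=2, FN=0+2+1+0+0=3 → 12/17 = 0.7059
  6: TP=5, FP=0+0+0+1+0=1, FN=1+2+0+0+0=3 → 10/14 = 0.7143
  4: TP=8, FP=2+2+1+1+3=9, FN=0+0+0+0+0=0 → 16/25 = 0.6400
  8: TP=5, FP=1+0+0+0+2=3, FN=1+0+1+4+4=10 → 10/23 = 0.4348
  9: TP=15, FP=0+0+0+4+0=4, FN=0+1+1+0+1=3 → 30/37 = 0.8108
  0: TP=4, FP=0+0+0+4+1=5, FN=0+0+3+2+0=5 → 8/18 = 0.4444
Macro-F1 score = mean = (0.7059 + 0.7143 + 0.6400 + 0.4348 + 0.8108 + 0.4444) / 6 = 0.625

0.625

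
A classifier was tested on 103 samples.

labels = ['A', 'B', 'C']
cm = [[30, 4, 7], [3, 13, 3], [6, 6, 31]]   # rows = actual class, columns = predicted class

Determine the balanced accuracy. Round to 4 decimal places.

Balanced accuracy = mean of per-class recall.
  A: recall = 30/41 = 0.73171
  B: recall = 13/19 = 0.68421
  C: recall = 31/43 = 0.72093
Mean = (0.73171 + 0.68421 + 0.72093) / 3 = 0.7123

0.7123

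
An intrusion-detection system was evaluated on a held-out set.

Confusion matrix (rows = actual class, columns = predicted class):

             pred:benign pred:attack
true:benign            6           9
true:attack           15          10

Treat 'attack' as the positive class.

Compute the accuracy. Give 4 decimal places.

Accuracy = (TP+TN)/N = (10+6)/40 = 0.4000

0.4000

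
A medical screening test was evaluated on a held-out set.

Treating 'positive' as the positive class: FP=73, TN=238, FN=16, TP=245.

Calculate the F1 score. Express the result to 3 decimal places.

0.846

Precision = TP/(TP+FP) = 245/318 = 0.7704
Recall = TP/(TP+FN) = 245/261 = 0.9387
F1 = 2·TP/(2·TP+FP+FN) = 490/579 = 0.846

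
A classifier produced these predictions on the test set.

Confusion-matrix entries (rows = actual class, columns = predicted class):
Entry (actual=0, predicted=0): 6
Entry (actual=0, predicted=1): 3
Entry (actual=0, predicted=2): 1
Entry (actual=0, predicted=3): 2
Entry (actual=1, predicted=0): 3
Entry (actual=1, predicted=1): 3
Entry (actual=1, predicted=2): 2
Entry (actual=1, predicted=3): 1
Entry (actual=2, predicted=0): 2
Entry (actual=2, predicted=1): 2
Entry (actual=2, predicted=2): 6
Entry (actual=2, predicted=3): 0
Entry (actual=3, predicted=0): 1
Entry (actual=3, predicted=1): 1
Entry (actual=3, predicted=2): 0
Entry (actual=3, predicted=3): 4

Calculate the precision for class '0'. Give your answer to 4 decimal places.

precision = TP/(TP+FP).
0: TP=6, FP=3+2+1=6 → 6/12 = 0.50000

0.5000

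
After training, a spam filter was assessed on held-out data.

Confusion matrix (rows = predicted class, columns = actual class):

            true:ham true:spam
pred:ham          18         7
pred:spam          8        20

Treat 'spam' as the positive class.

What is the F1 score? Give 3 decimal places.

Precision = TP/(TP+FP) = 20/28 = 0.7143
Recall = TP/(TP+FN) = 20/27 = 0.7407
F1 = 2·TP/(2·TP+FP+FN) = 40/55 = 0.727

0.727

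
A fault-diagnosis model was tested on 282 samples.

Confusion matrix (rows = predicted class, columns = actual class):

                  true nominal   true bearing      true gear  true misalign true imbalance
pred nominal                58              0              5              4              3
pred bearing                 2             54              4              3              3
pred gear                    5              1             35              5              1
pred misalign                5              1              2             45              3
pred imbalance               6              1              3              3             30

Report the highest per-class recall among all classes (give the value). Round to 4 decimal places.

Per-class recall (TP/(TP+FN)):
  nominal: TP=58, FN=2+5+5+6=18 → 58/76 = 0.76316
  bearing: TP=54, FN=0+1+1+1=3 → 54/57 = 0.94737
  gear: TP=35, FN=5+4+2+3=14 → 35/49 = 0.71429
  misalign: TP=45, FN=4+3+5+3=15 → 45/60 = 0.75000
  imbalance: TP=30, FN=3+3+1+3=10 → 30/40 = 0.75000
Highest is class 'bearing' with recall = 0.9474.

0.9474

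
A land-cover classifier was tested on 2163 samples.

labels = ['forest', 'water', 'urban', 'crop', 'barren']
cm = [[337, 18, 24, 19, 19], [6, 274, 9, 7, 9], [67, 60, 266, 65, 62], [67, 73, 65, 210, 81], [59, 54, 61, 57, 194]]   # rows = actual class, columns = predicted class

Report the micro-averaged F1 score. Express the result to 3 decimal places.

0.592

Micro-averaging pools counts across classes: ΣTP=1281, ΣFP=882, ΣFN=882.
Micro-F1 score = 2·TP/(2·TP+FP+FN) on pooled counts = 0.592 (equals overall accuracy in single-label multiclass).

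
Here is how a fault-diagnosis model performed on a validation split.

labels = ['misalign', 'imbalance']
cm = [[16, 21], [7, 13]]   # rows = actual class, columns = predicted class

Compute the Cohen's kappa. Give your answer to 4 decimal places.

Observed agreement pₒ = trace/N = 29/57 = 0.50877
Expected agreement pₑ = Σ (rowᵢ·colᵢ)/N² = (37·23 + 20·34)/57² = 0.47122
κ = (pₒ − pₑ)/(1 − pₑ) = (0.50877 − 0.47122)/(1 − 0.47122) = 0.0710

0.0710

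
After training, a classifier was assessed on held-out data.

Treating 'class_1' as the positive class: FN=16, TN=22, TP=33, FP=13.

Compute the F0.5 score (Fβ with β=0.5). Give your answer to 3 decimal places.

Fβ = (1+β²)·TP / ((1+β²)·TP + β²·FN + FP), with β²=1/4
= 1.25·33 / (1.25·33 + 0.25·16 + 13) = 0.708

0.708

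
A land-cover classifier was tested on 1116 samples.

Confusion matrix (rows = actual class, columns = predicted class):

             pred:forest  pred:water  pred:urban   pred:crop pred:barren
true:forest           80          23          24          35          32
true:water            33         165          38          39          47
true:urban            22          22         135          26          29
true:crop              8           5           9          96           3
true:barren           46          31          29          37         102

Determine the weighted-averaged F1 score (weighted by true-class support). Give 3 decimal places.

Per-class F1 score (2·TP/(2·TP+FP+FN)):
  forest: TP=80, FP=33+22+8+46=109, FN=23+24+35+32=114 → 160/383 = 0.4178
  water: TP=165, FP=23+22+5+31=81, FN=33+38+39+47=157 → 330/568 = 0.5810
  urban: TP=135, FP=24+38+9+29=100, FN=22+22+26+29=99 → 270/469 = 0.5757
  crop: TP=96, FP=35+39+26+37=137, FN=8+5+9+3=25 → 192/354 = 0.5424
  barren: TP=102, FP=32+47+29+3=111, FN=46+31+29+37=143 → 204/458 = 0.4454
Weighted-F1 score = Σ (supportᵢ/N)·F1 scoreᵢ with N=1116: (194/1116)·0.4178 + (322/1116)·0.5810 + (234/1116)·0.5757 + (121/1116)·0.5424 + (245/1116)·0.4454 = 0.518

0.518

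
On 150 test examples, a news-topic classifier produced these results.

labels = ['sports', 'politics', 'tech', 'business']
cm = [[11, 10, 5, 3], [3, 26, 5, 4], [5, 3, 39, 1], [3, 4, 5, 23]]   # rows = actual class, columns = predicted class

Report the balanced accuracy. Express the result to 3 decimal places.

0.633

Balanced accuracy = mean of per-class recall.
  sports: recall = 11/29 = 0.3793
  politics: recall = 26/38 = 0.6842
  tech: recall = 39/48 = 0.8125
  business: recall = 23/35 = 0.6571
Mean = (0.3793 + 0.6842 + 0.8125 + 0.6571) / 4 = 0.633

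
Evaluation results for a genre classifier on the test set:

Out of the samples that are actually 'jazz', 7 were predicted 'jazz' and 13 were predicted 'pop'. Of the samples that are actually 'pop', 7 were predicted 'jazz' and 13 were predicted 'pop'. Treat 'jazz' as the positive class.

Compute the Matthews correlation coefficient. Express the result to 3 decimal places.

0.000

MCC = (TP·TN − FP·FN) / √((TP+FP)(TP+FN)(TN+FP)(TN+FN))
Numerator = 7·13 − 7·13 = 0
Denominator = √(14·20·20·26) = √145600 = 381.5757
MCC = 0 / 381.5757 = 0.000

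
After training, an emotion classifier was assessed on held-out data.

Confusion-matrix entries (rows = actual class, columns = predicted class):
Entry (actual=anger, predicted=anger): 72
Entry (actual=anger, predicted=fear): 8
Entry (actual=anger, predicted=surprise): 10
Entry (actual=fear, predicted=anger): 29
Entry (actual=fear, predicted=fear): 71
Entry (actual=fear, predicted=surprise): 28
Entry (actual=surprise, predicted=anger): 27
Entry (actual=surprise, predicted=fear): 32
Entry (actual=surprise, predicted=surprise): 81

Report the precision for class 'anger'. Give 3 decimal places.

Treat 'anger' as positive and all other classes as negative.
precision = TP/(TP+FP).
anger: TP=72, FP=29+27=56 → 72/128 = 0.5625

0.563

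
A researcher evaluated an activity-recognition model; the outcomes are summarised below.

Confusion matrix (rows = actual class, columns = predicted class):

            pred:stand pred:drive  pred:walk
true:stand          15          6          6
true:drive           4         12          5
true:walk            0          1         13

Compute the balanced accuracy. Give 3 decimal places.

Balanced accuracy = mean of per-class recall.
  stand: recall = 15/27 = 0.5556
  drive: recall = 12/21 = 0.5714
  walk: recall = 13/14 = 0.9286
Mean = (0.5556 + 0.5714 + 0.9286) / 3 = 0.685

0.685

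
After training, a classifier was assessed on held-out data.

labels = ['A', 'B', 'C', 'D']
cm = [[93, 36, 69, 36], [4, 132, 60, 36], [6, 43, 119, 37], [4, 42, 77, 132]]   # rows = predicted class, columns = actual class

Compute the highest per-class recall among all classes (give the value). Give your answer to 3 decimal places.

Per-class recall (TP/(TP+FN)):
  A: TP=93, FN=4+6+4=14 → 93/107 = 0.8692
  B: TP=132, FN=36+43+42=121 → 132/253 = 0.5217
  C: TP=119, FN=69+60+77=206 → 119/325 = 0.3662
  D: TP=132, FN=36+36+37=109 → 132/241 = 0.5477
Highest is class 'A' with recall = 0.869.

0.869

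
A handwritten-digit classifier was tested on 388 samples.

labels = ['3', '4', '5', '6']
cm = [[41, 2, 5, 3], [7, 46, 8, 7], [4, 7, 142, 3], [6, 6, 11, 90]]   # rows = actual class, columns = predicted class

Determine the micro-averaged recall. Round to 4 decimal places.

0.8222

Micro-averaging pools counts across classes: ΣTP=319, ΣFP=69, ΣFN=69.
Micro-recall = TP/(TP+FN) on pooled counts = 0.8222 (equals overall accuracy in single-label multiclass).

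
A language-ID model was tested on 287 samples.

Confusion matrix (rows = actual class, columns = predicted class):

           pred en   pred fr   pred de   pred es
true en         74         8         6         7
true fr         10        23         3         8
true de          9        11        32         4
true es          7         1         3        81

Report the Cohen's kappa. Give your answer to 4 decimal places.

Observed agreement pₒ = trace/N = 210/287 = 0.73171
Expected agreement pₑ = Σ (rowᵢ·colᵢ)/N² = (95·100 + 44·43 + 56·44 + 92·100)/287² = 0.27991
κ = (pₒ − pₑ)/(1 − pₑ) = (0.73171 − 0.27991)/(1 − 0.27991) = 0.6274

0.6274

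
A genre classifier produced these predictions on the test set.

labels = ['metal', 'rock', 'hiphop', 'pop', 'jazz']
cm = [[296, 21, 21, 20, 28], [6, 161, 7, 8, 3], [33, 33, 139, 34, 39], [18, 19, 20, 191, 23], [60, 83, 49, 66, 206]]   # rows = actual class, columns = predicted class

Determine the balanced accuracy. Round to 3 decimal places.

0.657

Balanced accuracy = mean of per-class recall.
  metal: recall = 296/386 = 0.7668
  rock: recall = 161/185 = 0.8703
  hiphop: recall = 139/278 = 0.5000
  pop: recall = 191/271 = 0.7048
  jazz: recall = 206/464 = 0.4440
Mean = (0.7668 + 0.8703 + 0.5000 + 0.7048 + 0.4440) / 5 = 0.657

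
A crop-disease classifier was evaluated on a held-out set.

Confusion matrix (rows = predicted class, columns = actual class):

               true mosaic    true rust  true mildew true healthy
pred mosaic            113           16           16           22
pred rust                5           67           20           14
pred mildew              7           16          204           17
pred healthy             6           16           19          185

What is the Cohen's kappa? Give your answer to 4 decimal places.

Observed agreement pₒ = trace/N = 569/743 = 0.76581
Expected agreement pₑ = Σ (rowᵢ·colᵢ)/N² = (131·167 + 115·106 + 259·244 + 238·226)/743² = 0.27362
κ = (pₒ − pₑ)/(1 − pₑ) = (0.76581 − 0.27362)/(1 − 0.27362) = 0.6776

0.6776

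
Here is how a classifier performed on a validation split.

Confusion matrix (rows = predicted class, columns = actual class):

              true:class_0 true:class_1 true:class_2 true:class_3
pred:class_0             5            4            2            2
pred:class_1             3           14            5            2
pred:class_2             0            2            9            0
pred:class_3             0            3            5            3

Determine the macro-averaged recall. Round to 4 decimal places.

0.5227

Per-class recall (TP/(TP+FN)):
  class_0: TP=5, FN=3+0+0=3 → 5/8 = 0.62500
  class_1: TP=14, FN=4+2+3=9 → 14/23 = 0.60870
  class_2: TP=9, FN=2+5+5=12 → 9/21 = 0.42857
  class_3: TP=3, FN=2+2+0=4 → 3/7 = 0.42857
Macro-recall = mean = (0.62500 + 0.60870 + 0.42857 + 0.42857) / 4 = 0.5227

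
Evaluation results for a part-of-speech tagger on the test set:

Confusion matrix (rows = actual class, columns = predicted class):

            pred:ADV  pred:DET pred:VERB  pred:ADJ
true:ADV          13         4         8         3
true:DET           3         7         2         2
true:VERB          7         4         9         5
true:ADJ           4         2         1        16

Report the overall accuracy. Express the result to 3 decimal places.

Accuracy = trace / total = (13+7+9+16=45) / 90 = 45/90 = 0.500

0.500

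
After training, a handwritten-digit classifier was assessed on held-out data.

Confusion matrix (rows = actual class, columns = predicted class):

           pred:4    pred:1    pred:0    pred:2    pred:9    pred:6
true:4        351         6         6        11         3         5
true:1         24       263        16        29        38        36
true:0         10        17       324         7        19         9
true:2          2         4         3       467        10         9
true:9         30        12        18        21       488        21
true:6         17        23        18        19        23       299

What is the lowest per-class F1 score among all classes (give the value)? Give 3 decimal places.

0.720

Per-class F1 score (2·TP/(2·TP+FP+FN)):
  4: TP=351, FP=24+10+2+30+17=83, FN=6+6+11+3+5=31 → 702/816 = 0.8603
  1: TP=263, FP=6+17+4+12+23=62, FN=24+16+29+38+36=143 → 526/731 = 0.7196
  0: TP=324, FP=6+16+3+18+18=61, FN=10+17+7+19+9=62 → 648/771 = 0.8405
  2: TP=467, FP=11+29+7+21+19=87, FN=2+4+3+10+9=28 → 934/1049 = 0.8904
  9: TP=488, FP=3+38+19+10+23=93, FN=30+12+18+21+21=102 → 976/1171 = 0.8335
  6: TP=299, FP=5+36+9+9+21=80, FN=17+23+18+19+23=100 → 598/778 = 0.7686
Lowest is class '1' with F1 score = 0.720.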